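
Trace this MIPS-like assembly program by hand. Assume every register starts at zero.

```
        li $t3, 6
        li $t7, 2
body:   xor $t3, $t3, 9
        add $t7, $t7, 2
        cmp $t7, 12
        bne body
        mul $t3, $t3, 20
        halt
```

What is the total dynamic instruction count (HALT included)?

24

$t3=6
$t7=2
$t3=6^9=15
$t7=2+2=4
cmp $t7, 12  (cmp 4,12)
bne body: taken
$t3=15^9=6
$t7=4+2=6
cmp $t7, 12  (cmp 6,12)
bne body: taken
$t3=6^9=15
$t7=6+2=8
cmp $t7, 12  (cmp 8,12)
bne body: taken
$t3=15^9=6
$t7=8+2=10
cmp $t7, 12  (cmp 10,12)
bne body: taken
$t3=6^9=15
$t7=10+2=12
cmp $t7, 12  (cmp 12,12)
bne body: not taken
$t3=15*20=300
halt.
Total executed instructions: 24.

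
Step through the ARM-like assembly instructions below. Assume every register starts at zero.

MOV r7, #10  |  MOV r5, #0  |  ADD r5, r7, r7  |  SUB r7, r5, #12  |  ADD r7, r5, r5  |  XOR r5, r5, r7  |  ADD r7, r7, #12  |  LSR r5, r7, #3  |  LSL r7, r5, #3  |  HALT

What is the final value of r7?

48

after MOV r7, #10: r7=10
after MOV r5, #0: r5=0
after ADD r5, r7, r7: r5=10+10=20
after SUB r7, r5, #12: r7=20-12=8
after ADD r7, r5, r5: r7=20+20=40
after XOR r5, r5, r7: r5=20^40=60
after ADD r7, r7, #12: r7=40+12=52
after LSR r5, r7, #3: r5=52>>3=6
after LSL r7, r5, #3: r7=6<<3=48
halt.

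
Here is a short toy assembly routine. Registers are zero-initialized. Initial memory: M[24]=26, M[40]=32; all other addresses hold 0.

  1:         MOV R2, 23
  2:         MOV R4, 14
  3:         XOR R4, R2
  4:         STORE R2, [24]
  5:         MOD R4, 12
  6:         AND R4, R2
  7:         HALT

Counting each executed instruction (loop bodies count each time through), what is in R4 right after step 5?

1

after MOV R2, 23: R2=23
after MOV R4, 14: R4=14
after XOR R4, R2: R4=14^23=25
STORE R2, [24] → M[24]=23
after MOD R4, 12: R4=25%12=1
After step 5: R4 = 1.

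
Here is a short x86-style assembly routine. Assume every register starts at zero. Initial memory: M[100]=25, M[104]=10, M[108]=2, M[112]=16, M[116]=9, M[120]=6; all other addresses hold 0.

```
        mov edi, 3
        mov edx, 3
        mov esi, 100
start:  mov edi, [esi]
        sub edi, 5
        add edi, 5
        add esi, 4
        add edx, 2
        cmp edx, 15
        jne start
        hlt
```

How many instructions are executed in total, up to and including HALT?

mov edi, 3 → edi=3
mov edx, 3 → edx=3
mov esi, 100 → esi=100
mov edi, [esi] → edi=M[100]=25
sub edi, 5 → edi=25-5=20
add edi, 5 → edi=20+5=25
add esi, 4 → esi=100+4=104
add edx, 2 → edx=3+2=5
cmp edx, 15  (cmp 5,15)
jne start: taken
mov edi, [esi] → edi=M[104]=10
sub edi, 5 → edi=10-5=5
add edi, 5 → edi=5+5=10
add esi, 4 → esi=104+4=108
add edx, 2 → edx=5+2=7
cmp edx, 15  (cmp 7,15)
jne start: taken
mov edi, [esi] → edi=M[108]=2
sub edi, 5 → edi=2-5=-3
add edi, 5 → edi=(-3)+5=2
add esi, 4 → esi=108+4=112
add edx, 2 → edx=7+2=9
cmp edx, 15  (cmp 9,15)
jne start: taken
mov edi, [esi] → edi=M[112]=16
sub edi, 5 → edi=16-5=11
add edi, 5 → edi=11+5=16
add esi, 4 → esi=112+4=116
add edx, 2 → edx=9+2=11
cmp edx, 15  (cmp 11,15)
jne start: taken
mov edi, [esi] → edi=M[116]=9
sub edi, 5 → edi=9-5=4
add edi, 5 → edi=4+5=9
add esi, 4 → esi=116+4=120
add edx, 2 → edx=11+2=13
cmp edx, 15  (cmp 13,15)
jne start: taken
mov edi, [esi] → edi=M[120]=6
sub edi, 5 → edi=6-5=1
add edi, 5 → edi=1+5=6
add esi, 4 → esi=120+4=124
add edx, 2 → edx=13+2=15
cmp edx, 15  (cmp 15,15)
jne start: not taken
halt.
Total executed instructions: 46.

46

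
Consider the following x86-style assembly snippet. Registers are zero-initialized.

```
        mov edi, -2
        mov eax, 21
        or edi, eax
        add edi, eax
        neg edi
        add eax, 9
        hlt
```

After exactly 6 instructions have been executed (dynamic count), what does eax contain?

30

mov edi, -2 → edi=-2
mov eax, 21 → eax=21
or edi, eax → edi=(-2)|21=-1
add edi, eax → edi=(-1)+21=20
neg edi → edi=-(20)=-20
add eax, 9 → eax=21+9=30
After step 6: eax = 30.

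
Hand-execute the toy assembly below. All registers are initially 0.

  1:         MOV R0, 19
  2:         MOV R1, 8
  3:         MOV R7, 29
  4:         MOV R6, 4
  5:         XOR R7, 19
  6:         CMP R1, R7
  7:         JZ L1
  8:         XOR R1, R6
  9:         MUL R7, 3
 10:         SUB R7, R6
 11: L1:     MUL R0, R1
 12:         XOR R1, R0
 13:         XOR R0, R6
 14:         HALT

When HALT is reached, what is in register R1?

232

MOV R0, 19 → R0=19
MOV R1, 8 → R1=8
MOV R7, 29 → R7=29
MOV R6, 4 → R6=4
XOR R7, 19 → R7=29^19=14
CMP R1, R7  (cmp 8,14)
JZ L1: not taken
XOR R1, R6 → R1=8^4=12
MUL R7, 3 → R7=14*3=42
SUB R7, R6 → R7=42-4=38
MUL R0, R1 → R0=19*12=228
XOR R1, R0 → R1=12^228=232
XOR R0, R6 → R0=228^4=224
halt.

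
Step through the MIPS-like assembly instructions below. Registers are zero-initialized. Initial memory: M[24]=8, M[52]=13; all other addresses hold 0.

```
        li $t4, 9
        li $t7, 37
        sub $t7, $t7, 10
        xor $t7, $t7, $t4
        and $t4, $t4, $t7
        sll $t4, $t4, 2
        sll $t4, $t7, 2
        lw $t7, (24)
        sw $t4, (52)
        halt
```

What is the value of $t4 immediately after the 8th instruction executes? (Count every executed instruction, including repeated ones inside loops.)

li $t4, 9 → $t4=9
li $t7, 37 → $t7=37
sub $t7, $t7, 10 → $t7=37-10=27
xor $t7, $t7, $t4 → $t7=27^9=18
and $t4, $t4, $t7 → $t4=9&18=0
sll $t4, $t4, 2 → $t4=0<<2=0
sll $t4, $t7, 2 → $t4=18<<2=72
lw $t7, (24) → $t7=M[24]=8
After step 8: $t4 = 72.

72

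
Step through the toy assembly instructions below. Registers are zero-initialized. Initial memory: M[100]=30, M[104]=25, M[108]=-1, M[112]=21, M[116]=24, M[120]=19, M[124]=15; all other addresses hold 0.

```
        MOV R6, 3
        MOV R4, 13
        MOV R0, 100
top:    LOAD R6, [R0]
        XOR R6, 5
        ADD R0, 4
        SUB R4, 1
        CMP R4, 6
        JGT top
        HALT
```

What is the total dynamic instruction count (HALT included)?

46

MOV R6, 3 → R6=3
MOV R4, 13 → R4=13
MOV R0, 100 → R0=100
LOAD R6, [R0] → R6=M[100]=30
XOR R6, 5 → R6=30^5=27
ADD R0, 4 → R0=100+4=104
SUB R4, 1 → R4=13-1=12
CMP R4, 6  (cmp 12,6)
JGT top: taken
LOAD R6, [R0] → R6=M[104]=25
XOR R6, 5 → R6=25^5=28
ADD R0, 4 → R0=104+4=108
SUB R4, 1 → R4=12-1=11
CMP R4, 6  (cmp 11,6)
JGT top: taken
LOAD R6, [R0] → R6=M[108]=-1
XOR R6, 5 → R6=(-1)^5=-6
ADD R0, 4 → R0=108+4=112
SUB R4, 1 → R4=11-1=10
CMP R4, 6  (cmp 10,6)
JGT top: taken
LOAD R6, [R0] → R6=M[112]=21
XOR R6, 5 → R6=21^5=16
ADD R0, 4 → R0=112+4=116
SUB R4, 1 → R4=10-1=9
CMP R4, 6  (cmp 9,6)
JGT top: taken
LOAD R6, [R0] → R6=M[116]=24
XOR R6, 5 → R6=24^5=29
ADD R0, 4 → R0=116+4=120
SUB R4, 1 → R4=9-1=8
CMP R4, 6  (cmp 8,6)
JGT top: taken
LOAD R6, [R0] → R6=M[120]=19
XOR R6, 5 → R6=19^5=22
ADD R0, 4 → R0=120+4=124
SUB R4, 1 → R4=8-1=7
CMP R4, 6  (cmp 7,6)
JGT top: taken
LOAD R6, [R0] → R6=M[124]=15
XOR R6, 5 → R6=15^5=10
ADD R0, 4 → R0=124+4=128
SUB R4, 1 → R4=7-1=6
CMP R4, 6  (cmp 6,6)
JGT top: not taken
halt.
Total executed instructions: 46.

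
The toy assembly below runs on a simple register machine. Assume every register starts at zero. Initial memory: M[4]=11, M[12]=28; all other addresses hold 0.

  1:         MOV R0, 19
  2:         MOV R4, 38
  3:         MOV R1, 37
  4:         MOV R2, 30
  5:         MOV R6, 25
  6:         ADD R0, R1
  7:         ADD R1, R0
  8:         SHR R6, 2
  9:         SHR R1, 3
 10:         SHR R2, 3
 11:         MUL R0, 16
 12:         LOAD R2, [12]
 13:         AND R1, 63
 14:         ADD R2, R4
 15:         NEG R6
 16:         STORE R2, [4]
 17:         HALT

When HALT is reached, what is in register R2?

after MOV R0, 19: R0=19
after MOV R4, 38: R4=38
after MOV R1, 37: R1=37
after MOV R2, 30: R2=30
after MOV R6, 25: R6=25
after ADD R0, R1: R0=19+37=56
after ADD R1, R0: R1=37+56=93
after SHR R6, 2: R6=25>>2=6
after SHR R1, 3: R1=93>>3=11
after SHR R2, 3: R2=30>>3=3
after MUL R0, 16: R0=56*16=896
after LOAD R2, [12]: R2=M[12]=28
after AND R1, 63: R1=11&63=11
after ADD R2, R4: R2=28+38=66
after NEG R6: R6=-(6)=-6
STORE R2, [4] → M[4]=66
halt.

66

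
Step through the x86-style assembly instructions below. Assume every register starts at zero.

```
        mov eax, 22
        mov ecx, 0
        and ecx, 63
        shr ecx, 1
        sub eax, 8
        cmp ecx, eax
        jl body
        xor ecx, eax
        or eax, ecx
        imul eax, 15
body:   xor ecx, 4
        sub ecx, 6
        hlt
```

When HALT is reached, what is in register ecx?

eax=22
ecx=0
ecx=0&63=0
ecx=0>>1=0
eax=22-8=14
cmp ecx, eax  (cmp 0,14)
jl body: taken
ecx=0^4=4
ecx=4-6=-2
halt.

-2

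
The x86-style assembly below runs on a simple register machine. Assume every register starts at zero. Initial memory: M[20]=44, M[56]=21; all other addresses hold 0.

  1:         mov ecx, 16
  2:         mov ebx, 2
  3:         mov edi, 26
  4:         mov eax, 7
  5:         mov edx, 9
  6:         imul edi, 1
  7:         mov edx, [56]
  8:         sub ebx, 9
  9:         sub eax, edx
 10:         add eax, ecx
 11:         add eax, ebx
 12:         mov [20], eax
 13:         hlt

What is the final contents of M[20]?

-5

ecx=16
ebx=2
edi=26
eax=7
edx=9
edi=26*1=26
edx=M[56]=21
ebx=2-9=-7
eax=7-21=-14
eax=(-14)+16=2
eax=2+(-7)=-5
mov [20], eax → M[20]=-5
halt.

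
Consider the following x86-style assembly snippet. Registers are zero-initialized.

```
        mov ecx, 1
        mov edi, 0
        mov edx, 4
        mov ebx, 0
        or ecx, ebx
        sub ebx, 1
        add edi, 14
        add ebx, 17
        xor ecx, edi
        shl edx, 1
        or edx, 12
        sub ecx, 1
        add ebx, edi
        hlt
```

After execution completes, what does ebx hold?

after mov ecx, 1: ecx=1
after mov edi, 0: edi=0
after mov edx, 4: edx=4
after mov ebx, 0: ebx=0
after or ecx, ebx: ecx=1|0=1
after sub ebx, 1: ebx=0-1=-1
after add edi, 14: edi=0+14=14
after add ebx, 17: ebx=(-1)+17=16
after xor ecx, edi: ecx=1^14=15
after shl edx, 1: edx=4<<1=8
after or edx, 12: edx=8|12=12
after sub ecx, 1: ecx=15-1=14
after add ebx, edi: ebx=16+14=30
halt.

30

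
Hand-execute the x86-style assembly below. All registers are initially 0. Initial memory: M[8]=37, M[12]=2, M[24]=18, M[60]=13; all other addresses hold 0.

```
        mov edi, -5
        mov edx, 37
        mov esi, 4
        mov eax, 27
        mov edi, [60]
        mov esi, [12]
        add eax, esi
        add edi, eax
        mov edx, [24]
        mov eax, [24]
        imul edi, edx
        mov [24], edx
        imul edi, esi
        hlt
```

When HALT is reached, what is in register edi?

1512

edi=-5
edx=37
esi=4
eax=27
edi=M[60]=13
esi=M[12]=2
eax=27+2=29
edi=13+29=42
edx=M[24]=18
eax=M[24]=18
edi=42*18=756
mov [24], edx → M[24]=18
edi=756*2=1512
halt.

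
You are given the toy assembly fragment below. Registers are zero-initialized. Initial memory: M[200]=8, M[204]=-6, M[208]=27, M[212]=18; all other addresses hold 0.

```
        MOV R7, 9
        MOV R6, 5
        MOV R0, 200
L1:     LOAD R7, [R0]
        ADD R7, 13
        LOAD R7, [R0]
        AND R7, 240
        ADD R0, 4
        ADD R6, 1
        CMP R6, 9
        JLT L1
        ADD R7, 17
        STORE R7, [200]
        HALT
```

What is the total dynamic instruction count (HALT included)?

38

R7=9
R6=5
R0=200
R7=M[200]=8
R7=8+13=21
R7=M[200]=8
R7=8&240=0
R0=200+4=204
R6=5+1=6
CMP R6, 9  (cmp 6,9)
JLT L1: taken
R7=M[204]=-6
R7=(-6)+13=7
R7=M[204]=-6
R7=(-6)&240=240
R0=204+4=208
R6=6+1=7
CMP R6, 9  (cmp 7,9)
JLT L1: taken
R7=M[208]=27
R7=27+13=40
R7=M[208]=27
R7=27&240=16
R0=208+4=212
R6=7+1=8
CMP R6, 9  (cmp 8,9)
JLT L1: taken
R7=M[212]=18
R7=18+13=31
R7=M[212]=18
R7=18&240=16
R0=212+4=216
R6=8+1=9
CMP R6, 9  (cmp 9,9)
JLT L1: not taken
R7=16+17=33
STORE R7, [200] → M[200]=33
halt.
Total executed instructions: 38.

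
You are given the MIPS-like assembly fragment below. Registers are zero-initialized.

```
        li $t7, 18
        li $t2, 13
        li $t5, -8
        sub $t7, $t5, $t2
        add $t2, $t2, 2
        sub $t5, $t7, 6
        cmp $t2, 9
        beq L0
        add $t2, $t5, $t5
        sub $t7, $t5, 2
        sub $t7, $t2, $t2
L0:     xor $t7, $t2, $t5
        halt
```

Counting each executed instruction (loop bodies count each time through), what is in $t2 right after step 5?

li $t7, 18 → $t7=18
li $t2, 13 → $t2=13
li $t5, -8 → $t5=-8
sub $t7, $t5, $t2 → $t7=(-8)-13=-21
add $t2, $t2, 2 → $t2=13+2=15
After step 5: $t2 = 15.

15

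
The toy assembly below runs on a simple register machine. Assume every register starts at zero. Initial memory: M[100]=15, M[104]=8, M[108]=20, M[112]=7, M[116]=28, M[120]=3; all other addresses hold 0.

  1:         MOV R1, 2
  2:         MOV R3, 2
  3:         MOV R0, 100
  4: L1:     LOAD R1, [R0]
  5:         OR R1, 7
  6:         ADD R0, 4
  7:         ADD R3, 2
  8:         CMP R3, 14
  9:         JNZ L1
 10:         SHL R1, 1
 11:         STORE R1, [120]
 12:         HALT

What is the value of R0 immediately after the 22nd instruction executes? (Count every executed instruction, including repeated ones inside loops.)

112

R1=2
R3=2
R0=100
R1=M[100]=15
R1=15|7=15
R0=100+4=104
R3=2+2=4
CMP R3, 14  (cmp 4,14)
JNZ L1: taken
R1=M[104]=8
R1=8|7=15
R0=104+4=108
R3=4+2=6
CMP R3, 14  (cmp 6,14)
JNZ L1: taken
R1=M[108]=20
R1=20|7=23
R0=108+4=112
R3=6+2=8
CMP R3, 14  (cmp 8,14)
JNZ L1: taken
R1=M[112]=7
After step 22: R0 = 112.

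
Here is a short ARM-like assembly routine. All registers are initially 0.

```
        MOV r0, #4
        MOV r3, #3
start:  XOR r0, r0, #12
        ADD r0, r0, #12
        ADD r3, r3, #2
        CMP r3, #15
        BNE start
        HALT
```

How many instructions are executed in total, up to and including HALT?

33

MOV r0, #4 → r0=4
MOV r3, #3 → r3=3
XOR r0, r0, #12 → r0=4^12=8
ADD r0, r0, #12 → r0=8+12=20
ADD r3, r3, #2 → r3=3+2=5
CMP r3, #15  (cmp 5,15)
BNE start: taken
XOR r0, r0, #12 → r0=20^12=24
ADD r0, r0, #12 → r0=24+12=36
ADD r3, r3, #2 → r3=5+2=7
CMP r3, #15  (cmp 7,15)
BNE start: taken
XOR r0, r0, #12 → r0=36^12=40
ADD r0, r0, #12 → r0=40+12=52
ADD r3, r3, #2 → r3=7+2=9
CMP r3, #15  (cmp 9,15)
BNE start: taken
XOR r0, r0, #12 → r0=52^12=56
ADD r0, r0, #12 → r0=56+12=68
ADD r3, r3, #2 → r3=9+2=11
CMP r3, #15  (cmp 11,15)
BNE start: taken
XOR r0, r0, #12 → r0=68^12=72
ADD r0, r0, #12 → r0=72+12=84
ADD r3, r3, #2 → r3=11+2=13
CMP r3, #15  (cmp 13,15)
BNE start: taken
XOR r0, r0, #12 → r0=84^12=88
ADD r0, r0, #12 → r0=88+12=100
ADD r3, r3, #2 → r3=13+2=15
CMP r3, #15  (cmp 15,15)
BNE start: not taken
halt.
Total executed instructions: 33.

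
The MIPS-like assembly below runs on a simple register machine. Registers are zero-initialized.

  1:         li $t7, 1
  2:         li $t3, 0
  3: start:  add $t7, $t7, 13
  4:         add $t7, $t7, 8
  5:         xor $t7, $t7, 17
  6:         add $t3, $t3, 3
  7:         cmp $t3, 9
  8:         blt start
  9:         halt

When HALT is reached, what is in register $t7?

after li $t7, 1: $t7=1
after li $t3, 0: $t3=0
after add $t7, $t7, 13: $t7=1+13=14
after add $t7, $t7, 8: $t7=14+8=22
after xor $t7, $t7, 17: $t7=22^17=7
after add $t3, $t3, 3: $t3=0+3=3
cmp $t3, 9  (cmp 3,9)
blt start: taken
after add $t7, $t7, 13: $t7=7+13=20
after add $t7, $t7, 8: $t7=20+8=28
after xor $t7, $t7, 17: $t7=28^17=13
after add $t3, $t3, 3: $t3=3+3=6
cmp $t3, 9  (cmp 6,9)
blt start: taken
after add $t7, $t7, 13: $t7=13+13=26
after add $t7, $t7, 8: $t7=26+8=34
after xor $t7, $t7, 17: $t7=34^17=51
after add $t3, $t3, 3: $t3=6+3=9
cmp $t3, 9  (cmp 9,9)
blt start: not taken
halt.

51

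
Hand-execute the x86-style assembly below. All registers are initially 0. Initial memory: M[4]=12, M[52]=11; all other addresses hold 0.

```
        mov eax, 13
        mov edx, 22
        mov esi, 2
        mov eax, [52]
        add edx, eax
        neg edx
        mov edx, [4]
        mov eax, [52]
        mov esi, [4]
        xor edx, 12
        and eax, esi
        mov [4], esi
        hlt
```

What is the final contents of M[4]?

12

after mov eax, 13: eax=13
after mov edx, 22: edx=22
after mov esi, 2: esi=2
after mov eax, [52]: eax=M[52]=11
after add edx, eax: edx=22+11=33
after neg edx: edx=-(33)=-33
after mov edx, [4]: edx=M[4]=12
after mov eax, [52]: eax=M[52]=11
after mov esi, [4]: esi=M[4]=12
after xor edx, 12: edx=12^12=0
after and eax, esi: eax=11&12=8
mov [4], esi → M[4]=12
halt.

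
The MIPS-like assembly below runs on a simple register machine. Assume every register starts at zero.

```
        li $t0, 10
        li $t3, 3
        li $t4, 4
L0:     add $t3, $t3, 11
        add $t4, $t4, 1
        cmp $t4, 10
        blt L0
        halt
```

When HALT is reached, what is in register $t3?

69

after li $t0, 10: $t0=10
after li $t3, 3: $t3=3
after li $t4, 4: $t4=4
after add $t3, $t3, 11: $t3=3+11=14
after add $t4, $t4, 1: $t4=4+1=5
cmp $t4, 10  (cmp 5,10)
blt L0: taken
after add $t3, $t3, 11: $t3=14+11=25
after add $t4, $t4, 1: $t4=5+1=6
cmp $t4, 10  (cmp 6,10)
blt L0: taken
after add $t3, $t3, 11: $t3=25+11=36
after add $t4, $t4, 1: $t4=6+1=7
cmp $t4, 10  (cmp 7,10)
blt L0: taken
after add $t3, $t3, 11: $t3=36+11=47
after add $t4, $t4, 1: $t4=7+1=8
cmp $t4, 10  (cmp 8,10)
blt L0: taken
after add $t3, $t3, 11: $t3=47+11=58
after add $t4, $t4, 1: $t4=8+1=9
cmp $t4, 10  (cmp 9,10)
blt L0: taken
after add $t3, $t3, 11: $t3=58+11=69
after add $t4, $t4, 1: $t4=9+1=10
cmp $t4, 10  (cmp 10,10)
blt L0: not taken
halt.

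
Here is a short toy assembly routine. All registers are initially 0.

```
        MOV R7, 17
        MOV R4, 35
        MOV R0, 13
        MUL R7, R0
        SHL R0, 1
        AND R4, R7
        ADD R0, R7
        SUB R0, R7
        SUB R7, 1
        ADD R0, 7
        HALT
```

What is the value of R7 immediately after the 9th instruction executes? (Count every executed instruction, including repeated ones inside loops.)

after MOV R7, 17: R7=17
after MOV R4, 35: R4=35
after MOV R0, 13: R0=13
after MUL R7, R0: R7=17*13=221
after SHL R0, 1: R0=13<<1=26
after AND R4, R7: R4=35&221=1
after ADD R0, R7: R0=26+221=247
after SUB R0, R7: R0=247-221=26
after SUB R7, 1: R7=221-1=220
After step 9: R7 = 220.

220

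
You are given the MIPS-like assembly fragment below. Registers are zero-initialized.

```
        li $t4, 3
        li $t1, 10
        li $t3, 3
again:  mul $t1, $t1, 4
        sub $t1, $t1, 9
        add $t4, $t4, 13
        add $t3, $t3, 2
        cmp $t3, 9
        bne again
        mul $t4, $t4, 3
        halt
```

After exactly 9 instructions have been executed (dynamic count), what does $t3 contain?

5

li $t4, 3 → $t4=3
li $t1, 10 → $t1=10
li $t3, 3 → $t3=3
mul $t1, $t1, 4 → $t1=10*4=40
sub $t1, $t1, 9 → $t1=40-9=31
add $t4, $t4, 13 → $t4=3+13=16
add $t3, $t3, 2 → $t3=3+2=5
cmp $t3, 9  (cmp 5,9)
bne again: taken
After step 9: $t3 = 5.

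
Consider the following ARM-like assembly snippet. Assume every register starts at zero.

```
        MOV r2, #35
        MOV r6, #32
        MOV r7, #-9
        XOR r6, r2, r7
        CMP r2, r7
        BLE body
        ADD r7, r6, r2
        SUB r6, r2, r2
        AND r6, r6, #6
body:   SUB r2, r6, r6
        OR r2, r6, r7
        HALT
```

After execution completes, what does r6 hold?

0

r2=35
r6=32
r7=-9
r6=35^(-9)=-44
CMP r2, r7  (cmp 35,-9)
BLE body: not taken
r7=(-44)+35=-9
r6=35-35=0
r6=0&6=0
r2=0-0=0
r2=0|(-9)=-9
halt.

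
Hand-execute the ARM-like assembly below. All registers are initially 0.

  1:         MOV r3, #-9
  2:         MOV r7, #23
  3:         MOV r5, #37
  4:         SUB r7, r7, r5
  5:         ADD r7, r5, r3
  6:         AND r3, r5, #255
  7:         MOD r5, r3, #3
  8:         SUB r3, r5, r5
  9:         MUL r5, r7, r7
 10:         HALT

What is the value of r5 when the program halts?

784

after MOV r3, #-9: r3=-9
after MOV r7, #23: r7=23
after MOV r5, #37: r5=37
after SUB r7, r7, r5: r7=23-37=-14
after ADD r7, r5, r3: r7=37+(-9)=28
after AND r3, r5, #255: r3=37&255=37
after MOD r5, r3, #3: r5=37%3=1
after SUB r3, r5, r5: r3=1-1=0
after MUL r5, r7, r7: r5=28*28=784
halt.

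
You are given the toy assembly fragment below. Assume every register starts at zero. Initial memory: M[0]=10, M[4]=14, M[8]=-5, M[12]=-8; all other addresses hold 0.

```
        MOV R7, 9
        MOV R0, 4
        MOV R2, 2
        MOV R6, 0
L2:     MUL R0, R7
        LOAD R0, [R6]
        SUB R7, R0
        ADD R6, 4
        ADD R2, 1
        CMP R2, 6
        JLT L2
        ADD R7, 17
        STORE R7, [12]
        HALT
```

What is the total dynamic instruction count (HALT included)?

35

R7=9
R0=4
R2=2
R6=0
R0=4*9=36
R0=M[0]=10
R7=9-10=-1
R6=0+4=4
R2=2+1=3
CMP R2, 6  (cmp 3,6)
JLT L2: taken
R0=10*(-1)=-10
R0=M[4]=14
R7=(-1)-14=-15
R6=4+4=8
R2=3+1=4
CMP R2, 6  (cmp 4,6)
JLT L2: taken
R0=14*(-15)=-210
R0=M[8]=-5
R7=(-15)-(-5)=-10
R6=8+4=12
R2=4+1=5
CMP R2, 6  (cmp 5,6)
JLT L2: taken
R0=(-5)*(-10)=50
R0=M[12]=-8
R7=(-10)-(-8)=-2
R6=12+4=16
R2=5+1=6
CMP R2, 6  (cmp 6,6)
JLT L2: not taken
R7=(-2)+17=15
STORE R7, [12] → M[12]=15
halt.
Total executed instructions: 35.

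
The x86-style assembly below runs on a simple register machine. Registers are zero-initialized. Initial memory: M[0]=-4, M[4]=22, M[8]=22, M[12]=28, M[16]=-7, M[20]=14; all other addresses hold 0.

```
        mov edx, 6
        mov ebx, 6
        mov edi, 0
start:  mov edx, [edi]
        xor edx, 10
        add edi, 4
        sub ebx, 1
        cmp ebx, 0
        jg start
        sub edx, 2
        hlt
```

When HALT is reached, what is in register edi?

24

after mov edx, 6: edx=6
after mov ebx, 6: ebx=6
after mov edi, 0: edi=0
after mov edx, [edi]: edx=M[0]=-4
after xor edx, 10: edx=(-4)^10=-10
after add edi, 4: edi=0+4=4
after sub ebx, 1: ebx=6-1=5
cmp ebx, 0  (cmp 5,0)
jg start: taken
after mov edx, [edi]: edx=M[4]=22
after xor edx, 10: edx=22^10=28
after add edi, 4: edi=4+4=8
after sub ebx, 1: ebx=5-1=4
cmp ebx, 0  (cmp 4,0)
jg start: taken
after mov edx, [edi]: edx=M[8]=22
after xor edx, 10: edx=22^10=28
after add edi, 4: edi=8+4=12
after sub ebx, 1: ebx=4-1=3
cmp ebx, 0  (cmp 3,0)
jg start: taken
after mov edx, [edi]: edx=M[12]=28
after xor edx, 10: edx=28^10=22
after add edi, 4: edi=12+4=16
after sub ebx, 1: ebx=3-1=2
cmp ebx, 0  (cmp 2,0)
jg start: taken
after mov edx, [edi]: edx=M[16]=-7
after xor edx, 10: edx=(-7)^10=-13
after add edi, 4: edi=16+4=20
after sub ebx, 1: ebx=2-1=1
cmp ebx, 0  (cmp 1,0)
jg start: taken
after mov edx, [edi]: edx=M[20]=14
after xor edx, 10: edx=14^10=4
after add edi, 4: edi=20+4=24
after sub ebx, 1: ebx=1-1=0
cmp ebx, 0  (cmp 0,0)
jg start: not taken
after sub edx, 2: edx=4-2=2
halt.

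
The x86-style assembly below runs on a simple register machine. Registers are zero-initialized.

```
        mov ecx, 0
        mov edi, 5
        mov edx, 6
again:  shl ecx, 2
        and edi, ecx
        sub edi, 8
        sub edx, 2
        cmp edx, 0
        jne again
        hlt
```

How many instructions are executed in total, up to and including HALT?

22

ecx=0
edi=5
edx=6
ecx=0<<2=0
edi=5&0=0
edi=0-8=-8
edx=6-2=4
cmp edx, 0  (cmp 4,0)
jne again: taken
ecx=0<<2=0
edi=(-8)&0=0
edi=0-8=-8
edx=4-2=2
cmp edx, 0  (cmp 2,0)
jne again: taken
ecx=0<<2=0
edi=(-8)&0=0
edi=0-8=-8
edx=2-2=0
cmp edx, 0  (cmp 0,0)
jne again: not taken
halt.
Total executed instructions: 22.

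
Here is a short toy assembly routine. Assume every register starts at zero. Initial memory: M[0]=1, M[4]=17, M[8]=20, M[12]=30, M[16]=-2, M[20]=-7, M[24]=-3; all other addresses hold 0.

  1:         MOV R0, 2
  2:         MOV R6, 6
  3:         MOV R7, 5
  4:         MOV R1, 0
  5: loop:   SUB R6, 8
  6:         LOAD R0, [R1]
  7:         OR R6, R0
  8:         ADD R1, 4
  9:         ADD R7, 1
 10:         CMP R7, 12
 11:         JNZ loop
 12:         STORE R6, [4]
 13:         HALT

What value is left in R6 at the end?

MOV R0, 2 → R0=2
MOV R6, 6 → R6=6
MOV R7, 5 → R7=5
MOV R1, 0 → R1=0
SUB R6, 8 → R6=6-8=-2
LOAD R0, [R1] → R0=M[0]=1
OR R6, R0 → R6=(-2)|1=-1
ADD R1, 4 → R1=0+4=4
ADD R7, 1 → R7=5+1=6
CMP R7, 12  (cmp 6,12)
JNZ loop: taken
SUB R6, 8 → R6=(-1)-8=-9
LOAD R0, [R1] → R0=M[4]=17
OR R6, R0 → R6=(-9)|17=-9
ADD R1, 4 → R1=4+4=8
ADD R7, 1 → R7=6+1=7
CMP R7, 12  (cmp 7,12)
JNZ loop: taken
SUB R6, 8 → R6=(-9)-8=-17
LOAD R0, [R1] → R0=M[8]=20
OR R6, R0 → R6=(-17)|20=-1
ADD R1, 4 → R1=8+4=12
ADD R7, 1 → R7=7+1=8
CMP R7, 12  (cmp 8,12)
JNZ loop: taken
SUB R6, 8 → R6=(-1)-8=-9
LOAD R0, [R1] → R0=M[12]=30
OR R6, R0 → R6=(-9)|30=-1
ADD R1, 4 → R1=12+4=16
ADD R7, 1 → R7=8+1=9
CMP R7, 12  (cmp 9,12)
JNZ loop: taken
SUB R6, 8 → R6=(-1)-8=-9
LOAD R0, [R1] → R0=M[16]=-2
OR R6, R0 → R6=(-9)|(-2)=-1
ADD R1, 4 → R1=16+4=20
ADD R7, 1 → R7=9+1=10
CMP R7, 12  (cmp 10,12)
JNZ loop: taken
SUB R6, 8 → R6=(-1)-8=-9
LOAD R0, [R1] → R0=M[20]=-7
OR R6, R0 → R6=(-9)|(-7)=-1
ADD R1, 4 → R1=20+4=24
ADD R7, 1 → R7=10+1=11
CMP R7, 12  (cmp 11,12)
JNZ loop: taken
SUB R6, 8 → R6=(-1)-8=-9
LOAD R0, [R1] → R0=M[24]=-3
OR R6, R0 → R6=(-9)|(-3)=-1
ADD R1, 4 → R1=24+4=28
ADD R7, 1 → R7=11+1=12
CMP R7, 12  (cmp 12,12)
JNZ loop: not taken
STORE R6, [4] → M[4]=-1
halt.

-1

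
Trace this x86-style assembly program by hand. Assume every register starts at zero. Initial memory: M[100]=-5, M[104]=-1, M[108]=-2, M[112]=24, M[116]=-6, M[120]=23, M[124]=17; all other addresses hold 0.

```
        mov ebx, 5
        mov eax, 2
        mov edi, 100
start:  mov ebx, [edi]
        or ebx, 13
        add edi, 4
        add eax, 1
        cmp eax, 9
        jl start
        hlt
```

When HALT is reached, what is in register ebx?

29

ebx=5
eax=2
edi=100
ebx=M[100]=-5
ebx=(-5)|13=-1
edi=100+4=104
eax=2+1=3
cmp eax, 9  (cmp 3,9)
jl start: taken
ebx=M[104]=-1
ebx=(-1)|13=-1
edi=104+4=108
eax=3+1=4
cmp eax, 9  (cmp 4,9)
jl start: taken
ebx=M[108]=-2
ebx=(-2)|13=-1
edi=108+4=112
eax=4+1=5
cmp eax, 9  (cmp 5,9)
jl start: taken
ebx=M[112]=24
ebx=24|13=29
edi=112+4=116
eax=5+1=6
cmp eax, 9  (cmp 6,9)
jl start: taken
ebx=M[116]=-6
ebx=(-6)|13=-1
edi=116+4=120
eax=6+1=7
cmp eax, 9  (cmp 7,9)
jl start: taken
ebx=M[120]=23
ebx=23|13=31
edi=120+4=124
eax=7+1=8
cmp eax, 9  (cmp 8,9)
jl start: taken
ebx=M[124]=17
ebx=17|13=29
edi=124+4=128
eax=8+1=9
cmp eax, 9  (cmp 9,9)
jl start: not taken
halt.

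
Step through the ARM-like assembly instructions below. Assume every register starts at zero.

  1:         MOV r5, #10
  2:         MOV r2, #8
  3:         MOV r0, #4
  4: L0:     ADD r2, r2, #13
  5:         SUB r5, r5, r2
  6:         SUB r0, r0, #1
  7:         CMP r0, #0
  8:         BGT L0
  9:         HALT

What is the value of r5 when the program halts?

-152

after MOV r5, #10: r5=10
after MOV r2, #8: r2=8
after MOV r0, #4: r0=4
after ADD r2, r2, #13: r2=8+13=21
after SUB r5, r5, r2: r5=10-21=-11
after SUB r0, r0, #1: r0=4-1=3
CMP r0, #0  (cmp 3,0)
BGT L0: taken
after ADD r2, r2, #13: r2=21+13=34
after SUB r5, r5, r2: r5=(-11)-34=-45
after SUB r0, r0, #1: r0=3-1=2
CMP r0, #0  (cmp 2,0)
BGT L0: taken
after ADD r2, r2, #13: r2=34+13=47
after SUB r5, r5, r2: r5=(-45)-47=-92
after SUB r0, r0, #1: r0=2-1=1
CMP r0, #0  (cmp 1,0)
BGT L0: taken
after ADD r2, r2, #13: r2=47+13=60
after SUB r5, r5, r2: r5=(-92)-60=-152
after SUB r0, r0, #1: r0=1-1=0
CMP r0, #0  (cmp 0,0)
BGT L0: not taken
halt.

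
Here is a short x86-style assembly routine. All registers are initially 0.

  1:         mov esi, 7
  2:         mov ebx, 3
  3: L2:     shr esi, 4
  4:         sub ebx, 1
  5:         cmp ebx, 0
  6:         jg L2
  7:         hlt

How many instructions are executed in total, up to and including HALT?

15

after mov esi, 7: esi=7
after mov ebx, 3: ebx=3
after shr esi, 4: esi=7>>4=0
after sub ebx, 1: ebx=3-1=2
cmp ebx, 0  (cmp 2,0)
jg L2: taken
after shr esi, 4: esi=0>>4=0
after sub ebx, 1: ebx=2-1=1
cmp ebx, 0  (cmp 1,0)
jg L2: taken
after shr esi, 4: esi=0>>4=0
after sub ebx, 1: ebx=1-1=0
cmp ebx, 0  (cmp 0,0)
jg L2: not taken
halt.
Total executed instructions: 15.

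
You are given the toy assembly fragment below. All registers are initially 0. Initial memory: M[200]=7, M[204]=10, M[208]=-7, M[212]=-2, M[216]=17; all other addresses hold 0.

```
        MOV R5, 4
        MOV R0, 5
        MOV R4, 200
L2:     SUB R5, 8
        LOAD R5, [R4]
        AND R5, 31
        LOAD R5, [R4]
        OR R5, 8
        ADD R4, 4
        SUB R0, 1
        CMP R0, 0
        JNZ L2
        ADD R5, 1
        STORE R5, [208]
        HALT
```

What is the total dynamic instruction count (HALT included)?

after MOV R5, 4: R5=4
after MOV R0, 5: R0=5
after MOV R4, 200: R4=200
after SUB R5, 8: R5=4-8=-4
after LOAD R5, [R4]: R5=M[200]=7
after AND R5, 31: R5=7&31=7
after LOAD R5, [R4]: R5=M[200]=7
after OR R5, 8: R5=7|8=15
after ADD R4, 4: R4=200+4=204
after SUB R0, 1: R0=5-1=4
CMP R0, 0  (cmp 4,0)
JNZ L2: taken
after SUB R5, 8: R5=15-8=7
after LOAD R5, [R4]: R5=M[204]=10
after AND R5, 31: R5=10&31=10
after LOAD R5, [R4]: R5=M[204]=10
after OR R5, 8: R5=10|8=10
after ADD R4, 4: R4=204+4=208
after SUB R0, 1: R0=4-1=3
CMP R0, 0  (cmp 3,0)
JNZ L2: taken
after SUB R5, 8: R5=10-8=2
after LOAD R5, [R4]: R5=M[208]=-7
after AND R5, 31: R5=(-7)&31=25
after LOAD R5, [R4]: R5=M[208]=-7
after OR R5, 8: R5=(-7)|8=-7
after ADD R4, 4: R4=208+4=212
after SUB R0, 1: R0=3-1=2
CMP R0, 0  (cmp 2,0)
JNZ L2: taken
after SUB R5, 8: R5=(-7)-8=-15
after LOAD R5, [R4]: R5=M[212]=-2
after AND R5, 31: R5=(-2)&31=30
after LOAD R5, [R4]: R5=M[212]=-2
after OR R5, 8: R5=(-2)|8=-2
after ADD R4, 4: R4=212+4=216
after SUB R0, 1: R0=2-1=1
CMP R0, 0  (cmp 1,0)
JNZ L2: taken
after SUB R5, 8: R5=(-2)-8=-10
after LOAD R5, [R4]: R5=M[216]=17
after AND R5, 31: R5=17&31=17
after LOAD R5, [R4]: R5=M[216]=17
after OR R5, 8: R5=17|8=25
after ADD R4, 4: R4=216+4=220
after SUB R0, 1: R0=1-1=0
CMP R0, 0  (cmp 0,0)
JNZ L2: not taken
after ADD R5, 1: R5=25+1=26
STORE R5, [208] → M[208]=26
halt.
Total executed instructions: 51.

51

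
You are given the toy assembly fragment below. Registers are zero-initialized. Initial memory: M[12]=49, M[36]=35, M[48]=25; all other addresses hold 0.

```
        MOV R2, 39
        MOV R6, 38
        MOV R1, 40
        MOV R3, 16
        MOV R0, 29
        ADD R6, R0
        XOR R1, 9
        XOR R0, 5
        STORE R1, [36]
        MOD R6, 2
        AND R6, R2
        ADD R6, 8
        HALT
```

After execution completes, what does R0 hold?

24

after MOV R2, 39: R2=39
after MOV R6, 38: R6=38
after MOV R1, 40: R1=40
after MOV R3, 16: R3=16
after MOV R0, 29: R0=29
after ADD R6, R0: R6=38+29=67
after XOR R1, 9: R1=40^9=33
after XOR R0, 5: R0=29^5=24
STORE R1, [36] → M[36]=33
after MOD R6, 2: R6=67%2=1
after AND R6, R2: R6=1&39=1
after ADD R6, 8: R6=1+8=9
halt.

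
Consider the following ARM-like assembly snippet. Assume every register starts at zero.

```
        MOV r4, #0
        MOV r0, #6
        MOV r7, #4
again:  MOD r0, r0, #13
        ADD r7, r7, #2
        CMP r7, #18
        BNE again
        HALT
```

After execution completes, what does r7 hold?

MOV r4, #0 → r4=0
MOV r0, #6 → r0=6
MOV r7, #4 → r7=4
MOD r0, r0, #13 → r0=6%13=6
ADD r7, r7, #2 → r7=4+2=6
CMP r7, #18  (cmp 6,18)
BNE again: taken
MOD r0, r0, #13 → r0=6%13=6
ADD r7, r7, #2 → r7=6+2=8
CMP r7, #18  (cmp 8,18)
BNE again: taken
MOD r0, r0, #13 → r0=6%13=6
ADD r7, r7, #2 → r7=8+2=10
CMP r7, #18  (cmp 10,18)
BNE again: taken
MOD r0, r0, #13 → r0=6%13=6
ADD r7, r7, #2 → r7=10+2=12
CMP r7, #18  (cmp 12,18)
BNE again: taken
MOD r0, r0, #13 → r0=6%13=6
ADD r7, r7, #2 → r7=12+2=14
CMP r7, #18  (cmp 14,18)
BNE again: taken
MOD r0, r0, #13 → r0=6%13=6
ADD r7, r7, #2 → r7=14+2=16
CMP r7, #18  (cmp 16,18)
BNE again: taken
MOD r0, r0, #13 → r0=6%13=6
ADD r7, r7, #2 → r7=16+2=18
CMP r7, #18  (cmp 18,18)
BNE again: not taken
halt.

18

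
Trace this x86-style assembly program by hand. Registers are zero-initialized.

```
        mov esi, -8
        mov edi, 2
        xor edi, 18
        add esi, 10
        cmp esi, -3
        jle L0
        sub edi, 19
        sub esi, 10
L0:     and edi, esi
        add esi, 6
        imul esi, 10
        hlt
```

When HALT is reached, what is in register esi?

-20

after mov esi, -8: esi=-8
after mov edi, 2: edi=2
after xor edi, 18: edi=2^18=16
after add esi, 10: esi=(-8)+10=2
cmp esi, -3  (cmp 2,-3)
jle L0: not taken
after sub edi, 19: edi=16-19=-3
after sub esi, 10: esi=2-10=-8
after and edi, esi: edi=(-3)&(-8)=-8
after add esi, 6: esi=(-8)+6=-2
after imul esi, 10: esi=(-2)*10=-20
halt.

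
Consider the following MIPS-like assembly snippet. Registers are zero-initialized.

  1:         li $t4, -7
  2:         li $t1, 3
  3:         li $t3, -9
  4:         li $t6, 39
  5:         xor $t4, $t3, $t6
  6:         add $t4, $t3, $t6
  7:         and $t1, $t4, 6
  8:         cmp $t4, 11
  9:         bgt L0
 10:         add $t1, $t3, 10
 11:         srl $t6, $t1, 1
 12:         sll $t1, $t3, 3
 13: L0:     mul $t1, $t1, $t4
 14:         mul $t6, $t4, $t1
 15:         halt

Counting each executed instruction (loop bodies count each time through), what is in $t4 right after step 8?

30

li $t4, -7 → $t4=-7
li $t1, 3 → $t1=3
li $t3, -9 → $t3=-9
li $t6, 39 → $t6=39
xor $t4, $t3, $t6 → $t4=(-9)^39=-48
add $t4, $t3, $t6 → $t4=(-9)+39=30
and $t1, $t4, 6 → $t1=30&6=6
cmp $t4, 11  (cmp 30,11)
After step 8: $t4 = 30.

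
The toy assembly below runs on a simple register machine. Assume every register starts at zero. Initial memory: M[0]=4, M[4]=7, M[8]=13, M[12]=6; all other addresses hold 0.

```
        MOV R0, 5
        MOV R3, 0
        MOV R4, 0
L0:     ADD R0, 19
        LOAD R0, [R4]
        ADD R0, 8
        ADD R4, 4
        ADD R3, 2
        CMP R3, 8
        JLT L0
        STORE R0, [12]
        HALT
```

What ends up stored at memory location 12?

14

after MOV R0, 5: R0=5
after MOV R3, 0: R3=0
after MOV R4, 0: R4=0
after ADD R0, 19: R0=5+19=24
after LOAD R0, [R4]: R0=M[0]=4
after ADD R0, 8: R0=4+8=12
after ADD R4, 4: R4=0+4=4
after ADD R3, 2: R3=0+2=2
CMP R3, 8  (cmp 2,8)
JLT L0: taken
after ADD R0, 19: R0=12+19=31
after LOAD R0, [R4]: R0=M[4]=7
after ADD R0, 8: R0=7+8=15
after ADD R4, 4: R4=4+4=8
after ADD R3, 2: R3=2+2=4
CMP R3, 8  (cmp 4,8)
JLT L0: taken
after ADD R0, 19: R0=15+19=34
after LOAD R0, [R4]: R0=M[8]=13
after ADD R0, 8: R0=13+8=21
after ADD R4, 4: R4=8+4=12
after ADD R3, 2: R3=4+2=6
CMP R3, 8  (cmp 6,8)
JLT L0: taken
after ADD R0, 19: R0=21+19=40
after LOAD R0, [R4]: R0=M[12]=6
after ADD R0, 8: R0=6+8=14
after ADD R4, 4: R4=12+4=16
after ADD R3, 2: R3=6+2=8
CMP R3, 8  (cmp 8,8)
JLT L0: not taken
STORE R0, [12] → M[12]=14
halt.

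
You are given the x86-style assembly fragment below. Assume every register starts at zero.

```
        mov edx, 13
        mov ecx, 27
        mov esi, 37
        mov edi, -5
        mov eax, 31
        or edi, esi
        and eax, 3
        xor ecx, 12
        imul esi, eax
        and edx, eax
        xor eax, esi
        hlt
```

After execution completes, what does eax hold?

108

edx=13
ecx=27
esi=37
edi=-5
eax=31
edi=(-5)|37=-1
eax=31&3=3
ecx=27^12=23
esi=37*3=111
edx=13&3=1
eax=3^111=108
halt.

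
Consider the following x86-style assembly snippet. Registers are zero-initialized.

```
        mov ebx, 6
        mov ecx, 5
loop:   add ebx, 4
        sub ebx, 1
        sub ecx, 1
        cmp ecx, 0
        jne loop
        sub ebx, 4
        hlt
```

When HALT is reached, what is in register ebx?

17

ebx=6
ecx=5
ebx=6+4=10
ebx=10-1=9
ecx=5-1=4
cmp ecx, 0  (cmp 4,0)
jne loop: taken
ebx=9+4=13
ebx=13-1=12
ecx=4-1=3
cmp ecx, 0  (cmp 3,0)
jne loop: taken
ebx=12+4=16
ebx=16-1=15
ecx=3-1=2
cmp ecx, 0  (cmp 2,0)
jne loop: taken
ebx=15+4=19
ebx=19-1=18
ecx=2-1=1
cmp ecx, 0  (cmp 1,0)
jne loop: taken
ebx=18+4=22
ebx=22-1=21
ecx=1-1=0
cmp ecx, 0  (cmp 0,0)
jne loop: not taken
ebx=21-4=17
halt.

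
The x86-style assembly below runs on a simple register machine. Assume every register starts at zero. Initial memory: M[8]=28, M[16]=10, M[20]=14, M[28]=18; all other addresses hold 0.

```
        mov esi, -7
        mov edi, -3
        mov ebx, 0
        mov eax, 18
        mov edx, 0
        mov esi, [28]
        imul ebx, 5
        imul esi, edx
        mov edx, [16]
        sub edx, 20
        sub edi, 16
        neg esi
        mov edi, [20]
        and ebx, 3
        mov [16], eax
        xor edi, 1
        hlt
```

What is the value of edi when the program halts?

15

mov esi, -7 → esi=-7
mov edi, -3 → edi=-3
mov ebx, 0 → ebx=0
mov eax, 18 → eax=18
mov edx, 0 → edx=0
mov esi, [28] → esi=M[28]=18
imul ebx, 5 → ebx=0*5=0
imul esi, edx → esi=18*0=0
mov edx, [16] → edx=M[16]=10
sub edx, 20 → edx=10-20=-10
sub edi, 16 → edi=(-3)-16=-19
neg esi → esi=-(0)=0
mov edi, [20] → edi=M[20]=14
and ebx, 3 → ebx=0&3=0
mov [16], eax → M[16]=18
xor edi, 1 → edi=14^1=15
halt.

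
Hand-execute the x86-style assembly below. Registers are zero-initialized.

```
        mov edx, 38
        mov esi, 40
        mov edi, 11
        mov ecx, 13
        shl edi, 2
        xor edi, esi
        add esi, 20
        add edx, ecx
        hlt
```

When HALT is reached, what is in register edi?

edx=38
esi=40
edi=11
ecx=13
edi=11<<2=44
edi=44^40=4
esi=40+20=60
edx=38+13=51
halt.

4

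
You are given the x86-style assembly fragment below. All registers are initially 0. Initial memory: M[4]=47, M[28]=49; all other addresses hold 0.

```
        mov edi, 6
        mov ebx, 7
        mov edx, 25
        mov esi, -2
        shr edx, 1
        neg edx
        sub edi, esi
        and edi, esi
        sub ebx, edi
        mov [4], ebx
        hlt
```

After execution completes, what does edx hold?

edi=6
ebx=7
edx=25
esi=-2
edx=25>>1=12
edx=-(12)=-12
edi=6-(-2)=8
edi=8&(-2)=8
ebx=7-8=-1
mov [4], ebx → M[4]=-1
halt.

-12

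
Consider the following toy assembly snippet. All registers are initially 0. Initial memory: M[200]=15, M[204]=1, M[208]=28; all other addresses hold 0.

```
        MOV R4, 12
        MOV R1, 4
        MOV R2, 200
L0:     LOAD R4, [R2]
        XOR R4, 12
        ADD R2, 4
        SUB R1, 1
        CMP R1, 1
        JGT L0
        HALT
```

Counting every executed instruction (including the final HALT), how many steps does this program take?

R4=12
R1=4
R2=200
R4=M[200]=15
R4=15^12=3
R2=200+4=204
R1=4-1=3
CMP R1, 1  (cmp 3,1)
JGT L0: taken
R4=M[204]=1
R4=1^12=13
R2=204+4=208
R1=3-1=2
CMP R1, 1  (cmp 2,1)
JGT L0: taken
R4=M[208]=28
R4=28^12=16
R2=208+4=212
R1=2-1=1
CMP R1, 1  (cmp 1,1)
JGT L0: not taken
halt.
Total executed instructions: 22.

22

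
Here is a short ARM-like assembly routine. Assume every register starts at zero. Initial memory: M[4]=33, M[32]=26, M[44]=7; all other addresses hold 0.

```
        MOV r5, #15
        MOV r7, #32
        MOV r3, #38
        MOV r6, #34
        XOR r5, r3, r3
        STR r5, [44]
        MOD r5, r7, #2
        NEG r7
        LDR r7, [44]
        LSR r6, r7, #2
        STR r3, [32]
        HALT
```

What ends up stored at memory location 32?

r5=15
r7=32
r3=38
r6=34
r5=38^38=0
STR r5, [44] → M[44]=0
r5=32%2=0
r7=-(32)=-32
r7=M[44]=0
r6=0>>2=0
STR r3, [32] → M[32]=38
halt.

38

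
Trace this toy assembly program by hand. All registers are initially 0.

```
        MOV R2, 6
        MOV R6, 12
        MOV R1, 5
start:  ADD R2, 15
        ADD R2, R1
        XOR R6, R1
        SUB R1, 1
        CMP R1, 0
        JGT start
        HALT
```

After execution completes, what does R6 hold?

13

MOV R2, 6 → R2=6
MOV R6, 12 → R6=12
MOV R1, 5 → R1=5
ADD R2, 15 → R2=6+15=21
ADD R2, R1 → R2=21+5=26
XOR R6, R1 → R6=12^5=9
SUB R1, 1 → R1=5-1=4
CMP R1, 0  (cmp 4,0)
JGT start: taken
ADD R2, 15 → R2=26+15=41
ADD R2, R1 → R2=41+4=45
XOR R6, R1 → R6=9^4=13
SUB R1, 1 → R1=4-1=3
CMP R1, 0  (cmp 3,0)
JGT start: taken
ADD R2, 15 → R2=45+15=60
ADD R2, R1 → R2=60+3=63
XOR R6, R1 → R6=13^3=14
SUB R1, 1 → R1=3-1=2
CMP R1, 0  (cmp 2,0)
JGT start: taken
ADD R2, 15 → R2=63+15=78
ADD R2, R1 → R2=78+2=80
XOR R6, R1 → R6=14^2=12
SUB R1, 1 → R1=2-1=1
CMP R1, 0  (cmp 1,0)
JGT start: taken
ADD R2, 15 → R2=80+15=95
ADD R2, R1 → R2=95+1=96
XOR R6, R1 → R6=12^1=13
SUB R1, 1 → R1=1-1=0
CMP R1, 0  (cmp 0,0)
JGT start: not taken
halt.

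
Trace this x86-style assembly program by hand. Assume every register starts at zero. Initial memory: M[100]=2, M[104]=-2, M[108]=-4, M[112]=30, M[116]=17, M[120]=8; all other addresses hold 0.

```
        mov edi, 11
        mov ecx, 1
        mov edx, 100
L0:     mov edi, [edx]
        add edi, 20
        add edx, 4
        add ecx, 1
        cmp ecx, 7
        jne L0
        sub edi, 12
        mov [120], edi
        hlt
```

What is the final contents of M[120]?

16

mov edi, 11 → edi=11
mov ecx, 1 → ecx=1
mov edx, 100 → edx=100
mov edi, [edx] → edi=M[100]=2
add edi, 20 → edi=2+20=22
add edx, 4 → edx=100+4=104
add ecx, 1 → ecx=1+1=2
cmp ecx, 7  (cmp 2,7)
jne L0: taken
mov edi, [edx] → edi=M[104]=-2
add edi, 20 → edi=(-2)+20=18
add edx, 4 → edx=104+4=108
add ecx, 1 → ecx=2+1=3
cmp ecx, 7  (cmp 3,7)
jne L0: taken
mov edi, [edx] → edi=M[108]=-4
add edi, 20 → edi=(-4)+20=16
add edx, 4 → edx=108+4=112
add ecx, 1 → ecx=3+1=4
cmp ecx, 7  (cmp 4,7)
jne L0: taken
mov edi, [edx] → edi=M[112]=30
add edi, 20 → edi=30+20=50
add edx, 4 → edx=112+4=116
add ecx, 1 → ecx=4+1=5
cmp ecx, 7  (cmp 5,7)
jne L0: taken
mov edi, [edx] → edi=M[116]=17
add edi, 20 → edi=17+20=37
add edx, 4 → edx=116+4=120
add ecx, 1 → ecx=5+1=6
cmp ecx, 7  (cmp 6,7)
jne L0: taken
mov edi, [edx] → edi=M[120]=8
add edi, 20 → edi=8+20=28
add edx, 4 → edx=120+4=124
add ecx, 1 → ecx=6+1=7
cmp ecx, 7  (cmp 7,7)
jne L0: not taken
sub edi, 12 → edi=28-12=16
mov [120], edi → M[120]=16
halt.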